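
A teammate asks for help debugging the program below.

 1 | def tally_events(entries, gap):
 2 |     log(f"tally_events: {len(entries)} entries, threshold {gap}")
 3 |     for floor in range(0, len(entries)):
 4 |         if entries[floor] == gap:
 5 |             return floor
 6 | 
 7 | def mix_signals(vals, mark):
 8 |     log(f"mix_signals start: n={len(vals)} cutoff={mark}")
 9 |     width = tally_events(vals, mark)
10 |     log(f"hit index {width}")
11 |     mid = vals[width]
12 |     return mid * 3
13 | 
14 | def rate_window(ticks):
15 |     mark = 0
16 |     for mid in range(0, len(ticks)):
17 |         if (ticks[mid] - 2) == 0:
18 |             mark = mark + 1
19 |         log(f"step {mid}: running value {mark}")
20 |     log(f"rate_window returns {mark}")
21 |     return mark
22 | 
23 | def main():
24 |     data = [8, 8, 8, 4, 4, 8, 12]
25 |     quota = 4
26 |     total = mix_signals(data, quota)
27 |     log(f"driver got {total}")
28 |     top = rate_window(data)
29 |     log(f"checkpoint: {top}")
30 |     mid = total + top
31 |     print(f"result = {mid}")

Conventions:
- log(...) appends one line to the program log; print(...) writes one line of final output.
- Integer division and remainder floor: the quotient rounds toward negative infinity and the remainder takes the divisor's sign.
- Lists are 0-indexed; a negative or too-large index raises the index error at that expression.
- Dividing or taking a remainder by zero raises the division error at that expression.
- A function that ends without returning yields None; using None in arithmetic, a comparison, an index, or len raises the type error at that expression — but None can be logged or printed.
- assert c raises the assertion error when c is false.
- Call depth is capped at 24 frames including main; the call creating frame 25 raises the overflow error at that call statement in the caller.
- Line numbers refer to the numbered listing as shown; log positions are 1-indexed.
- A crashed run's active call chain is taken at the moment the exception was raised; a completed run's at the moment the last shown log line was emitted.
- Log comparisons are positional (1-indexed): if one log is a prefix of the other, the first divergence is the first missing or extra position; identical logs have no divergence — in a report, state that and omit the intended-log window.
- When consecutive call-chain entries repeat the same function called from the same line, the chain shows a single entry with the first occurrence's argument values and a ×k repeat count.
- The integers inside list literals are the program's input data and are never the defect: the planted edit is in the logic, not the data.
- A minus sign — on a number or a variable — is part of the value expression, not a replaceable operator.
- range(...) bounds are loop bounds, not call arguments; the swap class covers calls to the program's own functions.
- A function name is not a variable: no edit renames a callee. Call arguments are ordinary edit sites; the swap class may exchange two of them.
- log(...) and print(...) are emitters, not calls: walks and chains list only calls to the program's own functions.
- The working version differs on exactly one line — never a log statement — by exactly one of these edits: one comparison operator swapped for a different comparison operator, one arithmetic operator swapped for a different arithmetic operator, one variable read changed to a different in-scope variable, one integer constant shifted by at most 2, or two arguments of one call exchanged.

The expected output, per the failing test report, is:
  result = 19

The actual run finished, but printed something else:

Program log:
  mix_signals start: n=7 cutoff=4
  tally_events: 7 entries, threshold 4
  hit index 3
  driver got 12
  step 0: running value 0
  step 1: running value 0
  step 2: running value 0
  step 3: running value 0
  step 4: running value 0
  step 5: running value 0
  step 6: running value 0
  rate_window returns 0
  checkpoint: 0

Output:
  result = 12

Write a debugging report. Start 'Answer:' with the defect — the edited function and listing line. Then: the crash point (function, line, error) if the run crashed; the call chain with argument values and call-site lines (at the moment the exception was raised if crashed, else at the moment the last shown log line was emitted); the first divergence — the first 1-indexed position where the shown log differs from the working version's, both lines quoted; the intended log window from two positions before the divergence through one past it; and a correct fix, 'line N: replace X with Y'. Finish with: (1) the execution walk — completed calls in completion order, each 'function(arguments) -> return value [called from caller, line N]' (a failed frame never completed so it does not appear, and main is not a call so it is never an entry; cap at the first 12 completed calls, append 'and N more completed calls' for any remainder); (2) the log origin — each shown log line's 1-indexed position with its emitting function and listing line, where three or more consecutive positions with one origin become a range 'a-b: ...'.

Answer: the defect is in rate_window at line 17.
Core observation: Position 5 is the first bad log line: 'step 0: running value 0' should read 'step 0: running value 1'.
Call chain: main.
First divergence: position 5 — the shown line 'step 0: running value 0' should read 'step 0: running value 1'.
Intended log window:
  3: hit index 3
  4: driver got 12
  5: step 0: running value 1
  6: step 1: running value 2
Execution walk:
  tally_events([8, 8, 8, 4, 4, 8, 12], 4) -> 3  [called from mix_signals, line 9]
  mix_signals([8, 8, 8, 4, 4, 8, 12], 4) -> 12  [called from main, line 26]
  rate_window([8, 8, 8, 4, 4, 8, 12]) -> 0  [called from main, line 28]
Log origin:
  1 — mix_signals, line 8
  2 — tally_events, line 2
  3 — mix_signals, line 10
  4 — main, line 27
  5-11 — rate_window, line 19
  12 — rate_window, line 20
  13 — main, line 29
A correct fix: line 17: replace `-` with `%`.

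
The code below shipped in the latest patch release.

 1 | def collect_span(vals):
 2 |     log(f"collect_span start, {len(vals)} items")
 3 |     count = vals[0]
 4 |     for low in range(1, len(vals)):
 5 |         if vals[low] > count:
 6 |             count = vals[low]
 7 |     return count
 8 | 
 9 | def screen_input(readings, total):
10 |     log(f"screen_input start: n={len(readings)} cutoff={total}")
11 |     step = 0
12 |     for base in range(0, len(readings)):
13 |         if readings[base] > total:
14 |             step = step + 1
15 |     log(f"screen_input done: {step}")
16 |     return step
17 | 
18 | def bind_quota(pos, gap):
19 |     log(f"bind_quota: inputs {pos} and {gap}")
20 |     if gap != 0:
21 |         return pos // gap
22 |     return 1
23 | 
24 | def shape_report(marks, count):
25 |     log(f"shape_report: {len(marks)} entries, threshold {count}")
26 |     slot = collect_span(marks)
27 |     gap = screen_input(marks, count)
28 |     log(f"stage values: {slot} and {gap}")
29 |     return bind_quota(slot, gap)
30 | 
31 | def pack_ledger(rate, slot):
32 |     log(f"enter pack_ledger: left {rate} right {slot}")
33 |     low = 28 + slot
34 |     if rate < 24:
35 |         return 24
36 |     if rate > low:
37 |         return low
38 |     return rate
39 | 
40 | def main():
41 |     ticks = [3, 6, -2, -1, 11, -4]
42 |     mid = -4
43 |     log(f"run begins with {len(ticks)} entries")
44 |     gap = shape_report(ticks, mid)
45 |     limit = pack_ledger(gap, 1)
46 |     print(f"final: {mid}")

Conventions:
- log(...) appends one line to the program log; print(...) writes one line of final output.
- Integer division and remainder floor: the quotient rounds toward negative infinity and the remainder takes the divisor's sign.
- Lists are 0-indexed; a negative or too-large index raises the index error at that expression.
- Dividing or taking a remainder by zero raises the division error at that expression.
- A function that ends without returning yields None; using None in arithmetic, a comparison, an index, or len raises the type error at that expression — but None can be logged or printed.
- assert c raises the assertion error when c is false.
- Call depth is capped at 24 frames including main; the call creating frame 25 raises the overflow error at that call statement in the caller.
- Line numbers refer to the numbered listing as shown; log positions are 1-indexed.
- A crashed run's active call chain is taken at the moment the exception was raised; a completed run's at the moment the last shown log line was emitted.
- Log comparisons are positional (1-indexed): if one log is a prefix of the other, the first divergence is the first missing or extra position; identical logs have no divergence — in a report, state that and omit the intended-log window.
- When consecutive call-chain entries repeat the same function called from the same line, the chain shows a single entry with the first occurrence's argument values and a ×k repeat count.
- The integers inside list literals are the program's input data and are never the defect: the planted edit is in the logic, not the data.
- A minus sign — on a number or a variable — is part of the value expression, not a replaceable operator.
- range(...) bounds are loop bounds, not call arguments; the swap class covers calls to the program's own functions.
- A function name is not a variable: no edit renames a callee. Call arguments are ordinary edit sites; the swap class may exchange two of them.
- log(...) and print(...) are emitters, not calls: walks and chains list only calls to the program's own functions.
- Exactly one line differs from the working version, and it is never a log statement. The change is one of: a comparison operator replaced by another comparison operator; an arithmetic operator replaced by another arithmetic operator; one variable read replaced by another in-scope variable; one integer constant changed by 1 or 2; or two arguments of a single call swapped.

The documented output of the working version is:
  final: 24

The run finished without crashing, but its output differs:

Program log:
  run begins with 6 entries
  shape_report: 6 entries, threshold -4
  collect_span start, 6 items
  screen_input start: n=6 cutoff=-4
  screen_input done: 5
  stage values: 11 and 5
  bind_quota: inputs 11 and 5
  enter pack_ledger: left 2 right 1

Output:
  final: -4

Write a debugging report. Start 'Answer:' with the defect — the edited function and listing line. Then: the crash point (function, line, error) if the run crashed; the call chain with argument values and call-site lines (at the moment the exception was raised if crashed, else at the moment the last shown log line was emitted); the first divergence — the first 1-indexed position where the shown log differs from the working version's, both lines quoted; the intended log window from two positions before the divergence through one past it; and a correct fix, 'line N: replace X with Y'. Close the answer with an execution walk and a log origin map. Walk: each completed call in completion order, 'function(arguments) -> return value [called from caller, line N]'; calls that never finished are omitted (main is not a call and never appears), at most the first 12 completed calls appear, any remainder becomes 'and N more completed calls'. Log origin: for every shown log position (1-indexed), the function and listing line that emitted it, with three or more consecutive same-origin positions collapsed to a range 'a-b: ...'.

Answer: the defect is in main at line 46.
Key fact: No log line changed; the fault shows up purely in the output.
Call chain: main -> pack_ledger(2, 1) (called at line 45).
First divergence: none — the logs agree in full.
Execution walk:
  collect_span([3, 6, -2, -1, 11, -4]) -> 11  [called from shape_report, line 26]
  screen_input([3, 6, -2, -1, 11, -4], -4) -> 5  [called from shape_report, line 27]
  bind_quota(11, 5) -> 2  [called from shape_report, line 29]
  shape_report([3, 6, -2, -1, 11, -4], -4) -> 2  [called from main, line 44]
  pack_ledger(2, 1) -> 24  [called from main, line 45]
Log line origins:
  1 — main, line 43
  2 — shape_report, line 25
  3 — collect_span, line 2
  4 — screen_input, line 10
  5 — screen_input, line 15
  6 — shape_report, line 28
  7 — bind_quota, line 19
  8 — pack_ledger, line 32
A correct fix: line 46: replace `mid` with `limit`.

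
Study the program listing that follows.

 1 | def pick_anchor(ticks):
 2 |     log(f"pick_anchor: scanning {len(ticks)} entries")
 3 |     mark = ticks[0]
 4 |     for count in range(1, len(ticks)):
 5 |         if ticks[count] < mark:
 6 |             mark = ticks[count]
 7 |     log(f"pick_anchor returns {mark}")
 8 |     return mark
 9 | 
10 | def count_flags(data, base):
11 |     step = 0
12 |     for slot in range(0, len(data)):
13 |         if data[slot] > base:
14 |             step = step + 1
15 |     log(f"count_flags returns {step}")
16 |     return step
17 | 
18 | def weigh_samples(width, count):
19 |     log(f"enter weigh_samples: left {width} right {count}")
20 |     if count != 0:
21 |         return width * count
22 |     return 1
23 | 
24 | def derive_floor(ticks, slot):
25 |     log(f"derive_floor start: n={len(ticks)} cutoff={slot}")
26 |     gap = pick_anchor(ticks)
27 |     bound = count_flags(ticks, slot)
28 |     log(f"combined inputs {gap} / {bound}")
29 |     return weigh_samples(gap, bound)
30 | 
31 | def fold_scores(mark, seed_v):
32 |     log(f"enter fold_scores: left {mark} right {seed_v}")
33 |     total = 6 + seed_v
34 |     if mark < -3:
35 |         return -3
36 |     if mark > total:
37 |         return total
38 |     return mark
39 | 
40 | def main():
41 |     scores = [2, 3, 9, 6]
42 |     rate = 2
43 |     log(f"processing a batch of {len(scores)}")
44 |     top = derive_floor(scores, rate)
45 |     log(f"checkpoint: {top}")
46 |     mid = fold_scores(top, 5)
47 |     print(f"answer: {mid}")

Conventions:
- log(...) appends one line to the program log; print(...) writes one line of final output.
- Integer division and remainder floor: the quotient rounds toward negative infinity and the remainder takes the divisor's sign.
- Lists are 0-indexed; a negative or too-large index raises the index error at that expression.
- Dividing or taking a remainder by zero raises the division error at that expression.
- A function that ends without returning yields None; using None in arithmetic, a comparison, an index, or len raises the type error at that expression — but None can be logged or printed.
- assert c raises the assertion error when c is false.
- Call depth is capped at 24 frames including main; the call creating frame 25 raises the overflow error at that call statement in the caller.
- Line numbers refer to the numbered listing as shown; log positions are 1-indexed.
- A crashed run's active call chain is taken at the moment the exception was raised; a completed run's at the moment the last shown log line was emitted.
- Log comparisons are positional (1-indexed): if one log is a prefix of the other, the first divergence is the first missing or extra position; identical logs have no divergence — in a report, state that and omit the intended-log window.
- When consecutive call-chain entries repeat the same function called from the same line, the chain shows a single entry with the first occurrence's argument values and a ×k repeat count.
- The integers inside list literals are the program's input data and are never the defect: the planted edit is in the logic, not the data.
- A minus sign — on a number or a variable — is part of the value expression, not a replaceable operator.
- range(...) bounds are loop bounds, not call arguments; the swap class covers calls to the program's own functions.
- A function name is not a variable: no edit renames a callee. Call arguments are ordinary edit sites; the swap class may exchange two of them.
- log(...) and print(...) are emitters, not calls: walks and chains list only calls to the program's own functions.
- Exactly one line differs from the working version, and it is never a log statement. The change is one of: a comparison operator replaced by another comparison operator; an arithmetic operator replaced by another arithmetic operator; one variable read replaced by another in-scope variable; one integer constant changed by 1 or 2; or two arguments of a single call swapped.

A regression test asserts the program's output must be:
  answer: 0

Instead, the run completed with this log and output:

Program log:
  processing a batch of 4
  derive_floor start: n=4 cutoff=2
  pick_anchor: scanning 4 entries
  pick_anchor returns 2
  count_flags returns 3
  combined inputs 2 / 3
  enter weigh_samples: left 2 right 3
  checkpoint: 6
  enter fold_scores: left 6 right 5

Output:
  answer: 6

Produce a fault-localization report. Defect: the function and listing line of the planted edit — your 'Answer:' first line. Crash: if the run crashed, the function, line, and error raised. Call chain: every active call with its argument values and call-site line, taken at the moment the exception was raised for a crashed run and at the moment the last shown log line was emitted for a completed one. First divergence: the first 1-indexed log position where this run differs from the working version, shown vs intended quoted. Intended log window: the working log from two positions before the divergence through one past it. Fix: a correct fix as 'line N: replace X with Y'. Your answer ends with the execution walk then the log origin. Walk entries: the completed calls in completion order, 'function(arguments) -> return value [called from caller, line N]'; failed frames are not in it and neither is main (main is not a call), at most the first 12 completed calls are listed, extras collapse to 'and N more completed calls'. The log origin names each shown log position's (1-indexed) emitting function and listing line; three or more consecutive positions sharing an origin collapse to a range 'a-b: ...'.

Answer: the defect is in weigh_samples at line 21.
Key fact: Everything matches until log position 8, which reads 'checkpoint: 6' in place of 'checkpoint: 0'.
Call chain: main -> fold_scores(6, 5) (called at line 46).
First divergence: position 8 — the shown line 'checkpoint: 6' should read 'checkpoint: 0'.
Intended log window:
  6: combined inputs 2 / 3
  7: enter weigh_samples: left 2 right 3
  8: checkpoint: 0
  9: enter fold_scores: left 0 right 5
Execution walk:
  pick_anchor([2, 3, 9, 6]) -> 2  [called from derive_floor, line 26]
  count_flags([2, 3, 9, 6], 2) -> 3  [called from derive_floor, line 27]
  weigh_samples(2, 3) -> 6  [called from derive_floor, line 29]
  derive_floor([2, 3, 9, 6], 2) -> 6  [called from main, line 44]
  fold_scores(6, 5) -> 6  [called from main, line 46]
Log line origins:
  1: from main, line 43
  2: from derive_floor, line 25
  3: from pick_anchor, line 2
  4: from pick_anchor, line 7
  5: from count_flags, line 15
  6: from derive_floor, line 28
  7: from weigh_samples, line 19
  8: from main, line 45
  9: from fold_scores, line 32
A correct fix: line 21: replace `*` with `//`.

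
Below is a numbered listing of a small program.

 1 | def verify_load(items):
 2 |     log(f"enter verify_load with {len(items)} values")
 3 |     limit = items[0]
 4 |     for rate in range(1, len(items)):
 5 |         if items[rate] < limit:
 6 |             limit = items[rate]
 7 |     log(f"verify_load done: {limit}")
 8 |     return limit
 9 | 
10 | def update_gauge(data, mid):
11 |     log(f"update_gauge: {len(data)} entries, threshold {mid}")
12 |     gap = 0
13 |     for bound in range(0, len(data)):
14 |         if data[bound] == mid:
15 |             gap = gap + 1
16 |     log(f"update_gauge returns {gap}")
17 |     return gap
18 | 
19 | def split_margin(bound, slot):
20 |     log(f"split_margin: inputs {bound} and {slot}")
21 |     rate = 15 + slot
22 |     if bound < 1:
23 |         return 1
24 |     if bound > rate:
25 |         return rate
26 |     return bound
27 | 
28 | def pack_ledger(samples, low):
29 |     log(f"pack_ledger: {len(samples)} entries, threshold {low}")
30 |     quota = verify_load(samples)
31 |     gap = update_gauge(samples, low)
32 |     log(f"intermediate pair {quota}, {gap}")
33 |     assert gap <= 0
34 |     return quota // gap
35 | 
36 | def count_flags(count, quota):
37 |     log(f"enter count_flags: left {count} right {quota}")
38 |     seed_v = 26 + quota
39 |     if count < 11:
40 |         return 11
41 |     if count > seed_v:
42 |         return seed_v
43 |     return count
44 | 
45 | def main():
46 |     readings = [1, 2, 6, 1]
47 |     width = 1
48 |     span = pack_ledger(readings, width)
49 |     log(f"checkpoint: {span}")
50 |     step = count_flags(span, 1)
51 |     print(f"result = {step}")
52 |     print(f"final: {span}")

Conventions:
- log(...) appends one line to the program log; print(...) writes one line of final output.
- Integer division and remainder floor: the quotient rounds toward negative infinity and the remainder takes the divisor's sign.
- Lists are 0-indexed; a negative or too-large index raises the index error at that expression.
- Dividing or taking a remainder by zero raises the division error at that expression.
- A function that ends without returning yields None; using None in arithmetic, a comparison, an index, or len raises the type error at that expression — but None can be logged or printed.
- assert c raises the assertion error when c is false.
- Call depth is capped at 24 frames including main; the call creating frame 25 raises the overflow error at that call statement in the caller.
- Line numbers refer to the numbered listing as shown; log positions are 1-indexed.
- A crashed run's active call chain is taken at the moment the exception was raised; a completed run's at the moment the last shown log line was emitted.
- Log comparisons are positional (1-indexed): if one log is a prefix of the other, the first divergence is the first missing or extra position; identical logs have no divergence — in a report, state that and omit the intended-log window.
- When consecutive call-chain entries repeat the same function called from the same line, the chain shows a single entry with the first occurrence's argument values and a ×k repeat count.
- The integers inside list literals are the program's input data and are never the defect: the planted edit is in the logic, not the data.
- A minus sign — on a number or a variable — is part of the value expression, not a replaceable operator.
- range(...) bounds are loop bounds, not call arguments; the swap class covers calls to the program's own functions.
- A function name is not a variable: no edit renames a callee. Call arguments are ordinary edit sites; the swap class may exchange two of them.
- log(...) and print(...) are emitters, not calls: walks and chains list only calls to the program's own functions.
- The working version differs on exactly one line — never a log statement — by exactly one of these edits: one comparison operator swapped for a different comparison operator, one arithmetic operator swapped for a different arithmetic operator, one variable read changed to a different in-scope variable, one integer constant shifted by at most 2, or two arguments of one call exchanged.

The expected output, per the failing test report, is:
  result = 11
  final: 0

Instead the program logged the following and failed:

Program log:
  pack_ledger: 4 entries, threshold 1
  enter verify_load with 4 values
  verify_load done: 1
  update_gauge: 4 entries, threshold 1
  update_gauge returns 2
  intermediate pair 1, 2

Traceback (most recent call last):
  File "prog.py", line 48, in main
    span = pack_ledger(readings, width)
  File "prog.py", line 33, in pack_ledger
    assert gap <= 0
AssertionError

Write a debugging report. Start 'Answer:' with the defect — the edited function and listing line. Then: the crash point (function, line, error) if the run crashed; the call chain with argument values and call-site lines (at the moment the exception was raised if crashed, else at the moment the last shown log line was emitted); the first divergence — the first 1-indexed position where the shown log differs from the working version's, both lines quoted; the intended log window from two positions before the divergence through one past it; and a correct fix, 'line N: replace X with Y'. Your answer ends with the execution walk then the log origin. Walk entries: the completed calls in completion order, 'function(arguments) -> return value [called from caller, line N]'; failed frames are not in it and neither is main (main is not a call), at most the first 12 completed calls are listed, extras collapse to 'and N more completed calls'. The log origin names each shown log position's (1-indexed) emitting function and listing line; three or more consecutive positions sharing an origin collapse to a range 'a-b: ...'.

Answer: the defect is in pack_ledger at line 33.
Key fact: The log ends early — 6 lines, where the working version next logs 'checkpoint: 0'.
Crash: pack_ledger, line 33, AssertionError.
Call chain: main -> pack_ledger([1, 2, 6, 1], 1) (called at line 48).
First divergence: position 7 — the faulty run's log ends after 6 lines; the working version continues with 'checkpoint: 0'.
Intended log window:
  5: update_gauge returns 2
  6: intermediate pair 1, 2
  7: checkpoint: 0
  8: enter count_flags: left 0 right 1
Execution walk:
  verify_load([1, 2, 6, 1]) -> 1  [called from pack_ledger, line 30]
  update_gauge([1, 2, 6, 1], 1) -> 2  [called from pack_ledger, line 31]
Log origin:
  1 — pack_ledger, line 29
  2 — verify_load, line 2
  3 — verify_load, line 7
  4 — update_gauge, line 11
  5 — update_gauge, line 16
  6 — pack_ledger, line 32
A correct fix: line 33: replace `<=` with `>`.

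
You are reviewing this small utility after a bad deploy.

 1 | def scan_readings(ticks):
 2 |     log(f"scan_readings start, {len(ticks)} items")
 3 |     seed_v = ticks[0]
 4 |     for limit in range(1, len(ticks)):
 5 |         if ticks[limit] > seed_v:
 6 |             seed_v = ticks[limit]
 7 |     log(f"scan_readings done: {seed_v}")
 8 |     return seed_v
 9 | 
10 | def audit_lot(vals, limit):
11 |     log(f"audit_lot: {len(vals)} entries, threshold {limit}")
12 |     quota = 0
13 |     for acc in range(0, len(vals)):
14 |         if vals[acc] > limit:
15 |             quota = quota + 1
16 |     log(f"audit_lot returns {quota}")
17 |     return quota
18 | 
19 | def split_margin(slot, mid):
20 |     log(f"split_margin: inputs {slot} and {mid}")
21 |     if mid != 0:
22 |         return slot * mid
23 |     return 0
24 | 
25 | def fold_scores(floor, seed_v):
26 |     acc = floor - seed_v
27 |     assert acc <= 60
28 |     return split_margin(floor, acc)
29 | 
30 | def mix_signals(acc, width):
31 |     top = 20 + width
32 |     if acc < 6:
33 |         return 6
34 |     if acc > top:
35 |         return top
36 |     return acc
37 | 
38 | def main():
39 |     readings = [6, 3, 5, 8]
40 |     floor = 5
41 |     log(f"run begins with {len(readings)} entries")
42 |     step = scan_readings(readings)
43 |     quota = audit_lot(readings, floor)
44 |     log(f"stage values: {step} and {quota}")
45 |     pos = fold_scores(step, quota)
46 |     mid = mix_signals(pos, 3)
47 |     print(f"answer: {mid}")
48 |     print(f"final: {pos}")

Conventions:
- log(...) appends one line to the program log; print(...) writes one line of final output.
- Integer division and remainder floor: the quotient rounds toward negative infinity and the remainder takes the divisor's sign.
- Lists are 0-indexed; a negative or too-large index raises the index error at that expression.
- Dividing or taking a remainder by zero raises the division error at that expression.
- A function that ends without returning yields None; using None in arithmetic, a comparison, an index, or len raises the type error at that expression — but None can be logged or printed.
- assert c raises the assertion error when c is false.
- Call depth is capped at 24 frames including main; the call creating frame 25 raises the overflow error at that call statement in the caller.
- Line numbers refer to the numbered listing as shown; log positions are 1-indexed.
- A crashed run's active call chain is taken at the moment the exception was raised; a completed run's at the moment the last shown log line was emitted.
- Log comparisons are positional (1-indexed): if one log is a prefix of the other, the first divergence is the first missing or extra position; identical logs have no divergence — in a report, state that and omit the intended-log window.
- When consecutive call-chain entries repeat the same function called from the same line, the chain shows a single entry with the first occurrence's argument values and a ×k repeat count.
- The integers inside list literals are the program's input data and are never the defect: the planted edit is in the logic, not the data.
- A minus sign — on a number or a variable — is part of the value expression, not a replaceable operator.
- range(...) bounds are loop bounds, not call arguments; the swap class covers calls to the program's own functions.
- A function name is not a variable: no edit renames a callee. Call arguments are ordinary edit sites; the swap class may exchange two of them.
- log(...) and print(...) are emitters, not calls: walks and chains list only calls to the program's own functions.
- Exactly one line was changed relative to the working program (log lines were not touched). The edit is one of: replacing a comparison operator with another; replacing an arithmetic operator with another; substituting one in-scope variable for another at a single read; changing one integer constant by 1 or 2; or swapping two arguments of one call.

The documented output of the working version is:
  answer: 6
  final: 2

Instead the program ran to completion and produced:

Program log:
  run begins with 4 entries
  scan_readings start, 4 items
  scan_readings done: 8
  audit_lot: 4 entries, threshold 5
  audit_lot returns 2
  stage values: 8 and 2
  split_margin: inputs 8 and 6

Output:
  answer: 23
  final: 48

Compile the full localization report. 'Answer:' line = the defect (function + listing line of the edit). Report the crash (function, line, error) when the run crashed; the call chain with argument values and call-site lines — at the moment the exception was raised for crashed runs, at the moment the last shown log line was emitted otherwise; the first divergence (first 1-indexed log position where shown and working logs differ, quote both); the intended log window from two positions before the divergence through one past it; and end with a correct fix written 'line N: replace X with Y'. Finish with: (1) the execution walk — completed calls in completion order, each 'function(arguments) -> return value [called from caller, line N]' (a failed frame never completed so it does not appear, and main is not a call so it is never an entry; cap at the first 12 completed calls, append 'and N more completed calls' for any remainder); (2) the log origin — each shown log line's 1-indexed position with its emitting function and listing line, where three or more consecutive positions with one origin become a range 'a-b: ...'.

Answer: the defect is in split_margin at line 22.
The tell: Nothing in the log betrays the bug — only the output does.
Call chain: main -> fold_scores(8, 2) (called at line 45) -> split_margin(8, 6) (called at line 28).
First divergence: none; the two logs match at every position.
Execution walk:
  scan_readings([6, 3, 5, 8]) -> 8  [called from main, line 42]
  audit_lot([6, 3, 5, 8], 5) -> 2  [called from main, line 43]
  split_margin(8, 6) -> 48  [called from fold_scores, line 28]
  fold_scores(8, 2) -> 48  [called from main, line 45]
  mix_signals(48, 3) -> 23  [called from main, line 46]
Log origins:
  1 — main, line 41
  2 — scan_readings, line 2
  3 — scan_readings, line 7
  4 — audit_lot, line 11
  5 — audit_lot, line 16
  6 — main, line 44
  7 — split_margin, line 20
A correct fix: line 22: replace `*` with `%`.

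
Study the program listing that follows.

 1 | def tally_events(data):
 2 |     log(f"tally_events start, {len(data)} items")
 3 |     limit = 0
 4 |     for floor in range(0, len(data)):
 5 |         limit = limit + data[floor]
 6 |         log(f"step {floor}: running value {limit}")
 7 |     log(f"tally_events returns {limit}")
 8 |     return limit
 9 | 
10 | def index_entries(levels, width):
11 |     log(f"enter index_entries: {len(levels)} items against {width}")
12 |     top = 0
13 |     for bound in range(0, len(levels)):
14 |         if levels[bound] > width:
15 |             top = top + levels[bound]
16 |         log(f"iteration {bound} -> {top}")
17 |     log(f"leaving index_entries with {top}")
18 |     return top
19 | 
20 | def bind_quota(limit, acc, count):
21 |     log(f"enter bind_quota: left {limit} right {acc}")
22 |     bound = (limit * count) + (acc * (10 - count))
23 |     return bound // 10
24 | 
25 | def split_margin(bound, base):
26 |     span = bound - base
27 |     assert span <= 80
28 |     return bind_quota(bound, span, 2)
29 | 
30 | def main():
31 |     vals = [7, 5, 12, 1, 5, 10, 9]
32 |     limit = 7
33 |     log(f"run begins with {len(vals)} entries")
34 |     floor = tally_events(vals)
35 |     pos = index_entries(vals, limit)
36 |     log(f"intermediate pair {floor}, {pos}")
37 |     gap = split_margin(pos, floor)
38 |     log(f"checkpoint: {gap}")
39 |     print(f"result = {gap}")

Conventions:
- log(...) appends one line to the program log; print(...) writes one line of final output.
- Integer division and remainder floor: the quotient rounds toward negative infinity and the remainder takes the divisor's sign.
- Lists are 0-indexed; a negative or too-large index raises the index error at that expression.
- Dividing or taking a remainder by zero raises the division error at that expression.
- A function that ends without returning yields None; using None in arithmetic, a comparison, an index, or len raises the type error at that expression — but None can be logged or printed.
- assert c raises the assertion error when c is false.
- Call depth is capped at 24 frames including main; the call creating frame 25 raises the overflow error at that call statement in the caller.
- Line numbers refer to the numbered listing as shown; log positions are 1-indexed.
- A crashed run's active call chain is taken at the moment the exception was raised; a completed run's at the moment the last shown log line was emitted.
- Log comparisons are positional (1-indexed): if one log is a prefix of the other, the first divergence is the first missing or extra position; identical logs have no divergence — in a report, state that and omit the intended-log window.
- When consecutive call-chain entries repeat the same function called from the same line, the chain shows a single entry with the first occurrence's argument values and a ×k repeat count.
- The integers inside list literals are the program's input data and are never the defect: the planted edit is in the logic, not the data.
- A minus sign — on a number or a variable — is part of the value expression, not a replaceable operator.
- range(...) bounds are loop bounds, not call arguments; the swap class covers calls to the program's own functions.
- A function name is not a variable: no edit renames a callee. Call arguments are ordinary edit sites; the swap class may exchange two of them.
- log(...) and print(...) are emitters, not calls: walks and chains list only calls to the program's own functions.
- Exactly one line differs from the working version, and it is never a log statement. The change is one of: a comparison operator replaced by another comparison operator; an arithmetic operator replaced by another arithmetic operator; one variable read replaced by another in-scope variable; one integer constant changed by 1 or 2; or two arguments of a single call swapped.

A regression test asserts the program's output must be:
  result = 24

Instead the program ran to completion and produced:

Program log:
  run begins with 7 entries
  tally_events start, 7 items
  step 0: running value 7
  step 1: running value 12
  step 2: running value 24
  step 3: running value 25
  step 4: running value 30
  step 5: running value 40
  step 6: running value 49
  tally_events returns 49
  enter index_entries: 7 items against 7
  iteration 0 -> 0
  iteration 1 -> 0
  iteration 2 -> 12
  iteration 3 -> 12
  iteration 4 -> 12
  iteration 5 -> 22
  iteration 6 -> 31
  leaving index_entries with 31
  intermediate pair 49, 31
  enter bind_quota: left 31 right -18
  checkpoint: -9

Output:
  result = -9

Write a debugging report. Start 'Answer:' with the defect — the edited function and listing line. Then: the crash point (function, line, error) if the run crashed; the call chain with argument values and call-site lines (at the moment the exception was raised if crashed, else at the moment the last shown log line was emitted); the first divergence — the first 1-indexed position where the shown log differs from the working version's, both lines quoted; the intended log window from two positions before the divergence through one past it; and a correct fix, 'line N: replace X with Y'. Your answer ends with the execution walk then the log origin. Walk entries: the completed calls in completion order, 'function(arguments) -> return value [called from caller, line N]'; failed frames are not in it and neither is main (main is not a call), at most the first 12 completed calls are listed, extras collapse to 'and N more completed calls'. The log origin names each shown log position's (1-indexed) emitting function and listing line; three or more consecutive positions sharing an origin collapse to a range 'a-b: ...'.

Answer: the defect is in main at line 37.
Key observation: At log position 21 the runs split — shown 'enter bind_quota: left 31 right -18', but the working version logs 'enter bind_quota: left 49 right 18'.
Call chain: main.
First divergence: at position 21 the run shows 'enter bind_quota: left 31 right -18' where the working version logs 'enter bind_quota: left 49 right 18'.
Intended log window:
  19: leaving index_entries with 31
  20: intermediate pair 49, 31
  21: enter bind_quota: left 49 right 18
  22: checkpoint: 24
Execution walk:
  tally_events([7, 5, 12, 1, 5, 10, 9]) -> 49  [called from main, line 34]
  index_entries([7, 5, 12, 1, 5, 10, 9], 7) -> 31  [called from main, line 35]
  bind_quota(31, -18, 2) -> -9  [called from split_margin, line 28]
  split_margin(31, 49) -> -9  [called from main, line 37]
Log origins:
  1 — main, line 33
  2 — tally_events, line 2
  3-9 — tally_events, line 6
  10 — tally_events, line 7
  11 — index_entries, line 11
  12-18 — index_entries, line 16
  19 — index_entries, line 17
  20 — main, line 36
  21 — bind_quota, line 21
  22 — main, line 38
A correct fix: line 37: replace `split_margin(pos, floor)` with `split_margin(floor, pos)`.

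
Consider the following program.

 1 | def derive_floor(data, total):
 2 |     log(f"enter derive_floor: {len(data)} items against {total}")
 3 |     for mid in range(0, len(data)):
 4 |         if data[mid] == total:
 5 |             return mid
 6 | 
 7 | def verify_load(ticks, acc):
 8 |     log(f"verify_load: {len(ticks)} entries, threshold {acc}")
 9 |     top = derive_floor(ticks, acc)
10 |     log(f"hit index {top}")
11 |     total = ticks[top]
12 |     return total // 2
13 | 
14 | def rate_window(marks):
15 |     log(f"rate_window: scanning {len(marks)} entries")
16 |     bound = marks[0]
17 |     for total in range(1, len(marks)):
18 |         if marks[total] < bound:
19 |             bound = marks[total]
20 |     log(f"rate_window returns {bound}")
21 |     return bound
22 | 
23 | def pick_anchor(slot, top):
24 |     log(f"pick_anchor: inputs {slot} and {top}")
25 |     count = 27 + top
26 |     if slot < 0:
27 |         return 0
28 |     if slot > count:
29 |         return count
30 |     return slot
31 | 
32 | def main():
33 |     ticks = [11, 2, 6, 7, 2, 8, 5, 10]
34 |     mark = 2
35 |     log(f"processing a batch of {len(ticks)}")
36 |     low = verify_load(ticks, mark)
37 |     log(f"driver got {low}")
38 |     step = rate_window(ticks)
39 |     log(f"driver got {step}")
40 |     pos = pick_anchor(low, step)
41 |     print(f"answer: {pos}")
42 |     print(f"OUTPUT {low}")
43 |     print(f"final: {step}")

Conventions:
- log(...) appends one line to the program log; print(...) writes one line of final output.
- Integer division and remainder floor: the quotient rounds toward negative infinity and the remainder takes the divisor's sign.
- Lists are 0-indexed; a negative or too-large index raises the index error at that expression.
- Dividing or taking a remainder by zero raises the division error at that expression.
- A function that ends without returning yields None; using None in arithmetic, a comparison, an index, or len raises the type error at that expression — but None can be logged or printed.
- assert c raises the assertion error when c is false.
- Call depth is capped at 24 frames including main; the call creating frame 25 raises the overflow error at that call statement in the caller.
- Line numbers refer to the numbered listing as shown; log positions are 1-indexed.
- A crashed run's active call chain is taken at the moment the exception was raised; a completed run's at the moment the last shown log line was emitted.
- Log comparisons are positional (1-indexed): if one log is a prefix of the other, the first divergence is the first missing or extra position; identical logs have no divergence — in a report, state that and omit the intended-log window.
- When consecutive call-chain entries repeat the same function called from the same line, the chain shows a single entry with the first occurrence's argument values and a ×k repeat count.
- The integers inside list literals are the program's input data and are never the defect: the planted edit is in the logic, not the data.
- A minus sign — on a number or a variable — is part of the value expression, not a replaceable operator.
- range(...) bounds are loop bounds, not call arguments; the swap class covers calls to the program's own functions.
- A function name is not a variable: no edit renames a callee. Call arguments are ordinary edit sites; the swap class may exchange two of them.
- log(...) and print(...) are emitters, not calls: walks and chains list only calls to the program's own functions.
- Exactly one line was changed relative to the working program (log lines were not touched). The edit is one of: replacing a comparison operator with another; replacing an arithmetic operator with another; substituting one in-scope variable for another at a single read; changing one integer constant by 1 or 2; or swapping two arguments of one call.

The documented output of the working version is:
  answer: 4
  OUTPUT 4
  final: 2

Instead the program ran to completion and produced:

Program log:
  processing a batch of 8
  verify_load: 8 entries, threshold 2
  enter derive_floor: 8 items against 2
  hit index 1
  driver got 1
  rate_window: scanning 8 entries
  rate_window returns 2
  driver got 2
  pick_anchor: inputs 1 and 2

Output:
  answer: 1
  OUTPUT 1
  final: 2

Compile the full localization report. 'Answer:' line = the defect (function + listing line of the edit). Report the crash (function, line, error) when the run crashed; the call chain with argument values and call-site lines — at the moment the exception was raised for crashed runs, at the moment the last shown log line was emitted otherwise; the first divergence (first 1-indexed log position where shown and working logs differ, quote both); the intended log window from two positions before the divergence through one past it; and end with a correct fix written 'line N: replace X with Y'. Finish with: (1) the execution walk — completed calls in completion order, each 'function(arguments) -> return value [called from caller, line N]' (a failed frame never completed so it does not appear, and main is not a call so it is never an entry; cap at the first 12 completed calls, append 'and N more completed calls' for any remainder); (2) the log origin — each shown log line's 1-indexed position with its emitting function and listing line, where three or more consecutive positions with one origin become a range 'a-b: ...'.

Answer: the defect is in verify_load at line 12.
Key observation: Everything matches until log position 5, which reads 'driver got 1' in place of 'driver got 4'.
Call chain: main -> pick_anchor(1, 2) (called at line 40).
First divergence: position 5 — shown 'driver got 1', intended 'driver got 4'.
Intended log window:
  3: enter derive_floor: 8 items against 2
  4: hit index 1
  5: driver got 4
  6: rate_window: scanning 8 entries
Execution walk:
  derive_floor([11, 2, 6, 7, 2, 8, 5, 10], 2) -> 1  [called from verify_load, line 9]
  verify_load([11, 2, 6, 7, 2, 8, 5, 10], 2) -> 1  [called from main, line 36]
  rate_window([11, 2, 6, 7, 2, 8, 5, 10]) -> 2  [called from main, line 38]
  pick_anchor(1, 2) -> 1  [called from main, line 40]
Origin of each log line:
  1: logged in main at line 35
  2: logged in verify_load at line 8
  3: logged in derive_floor at line 2
  4: logged in verify_load at line 10
  5: logged in main at line 37
  6: logged in rate_window at line 15
  7: logged in rate_window at line 20
  8: logged in main at line 39
  9: logged in pick_anchor at line 24
A correct fix: line 12: replace `//` with `*`.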